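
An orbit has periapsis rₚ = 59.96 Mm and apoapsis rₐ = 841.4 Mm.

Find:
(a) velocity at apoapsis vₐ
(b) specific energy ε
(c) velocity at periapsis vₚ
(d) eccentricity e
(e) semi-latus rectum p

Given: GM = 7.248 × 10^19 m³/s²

Convert to SI: rₚ = 59.96 Mm = 5.996e+07 m; rₐ = 841.4 Mm = 8.414e+08 m.
(a) With a = (rₚ + rₐ)/2 = 4.5068e+08 m, vₐ = √(GM (2/rₐ − 1/a)) = √(7.248e+19 · (2/8.414e+08 − 1/4.5068e+08)) m/s ≈ 1.071e+05 m/s
(b) With a = (rₚ + rₐ)/2 = 4.5068e+08 m, ε = −GM/(2a) = −7.248e+19/(2 · 4.5068e+08) J/kg ≈ -8.041e+10 J/kg
(c) With a = (rₚ + rₐ)/2 = 4.5068e+08 m, vₚ = √(GM (2/rₚ − 1/a)) = √(7.248e+19 · (2/5.996e+07 − 1/4.5068e+08)) m/s ≈ 1.502e+06 m/s
(d) e = (rₐ − rₚ)/(rₐ + rₚ) = (8.414e+08 − 5.996e+07)/(8.414e+08 + 5.996e+07) ≈ 0.867
(e) From a = (rₚ + rₐ)/2 = 4.5068e+08 m and e = (rₐ − rₚ)/(rₐ + rₚ) = 0.866957, p = a(1 − e²) = 4.5068e+08 · (1 − (0.866957)²) ≈ 1.119e+08 m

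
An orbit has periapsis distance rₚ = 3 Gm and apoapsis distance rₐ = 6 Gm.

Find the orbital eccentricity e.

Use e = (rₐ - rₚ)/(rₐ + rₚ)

Convert to SI: rₚ = 3 Gm = 3e+09 m; rₐ = 6 Gm = 6e+09 m.
e = (rₐ − rₚ) / (rₐ + rₚ).
e = (6e+09 − 3e+09) / (6e+09 + 3e+09) = 3e+09 / 9e+09 ≈ 0.3333.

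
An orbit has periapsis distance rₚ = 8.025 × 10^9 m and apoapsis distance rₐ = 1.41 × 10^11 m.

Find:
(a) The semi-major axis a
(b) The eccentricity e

(a) a = (rₚ + rₐ) / 2 = (8.025e+09 + 1.41e+11) / 2 ≈ 7.451e+10 m = 7.451 × 10^10 m.
(b) e = (rₐ − rₚ) / (rₐ + rₚ) = (1.41e+11 − 8.025e+09) / (1.41e+11 + 8.025e+09) ≈ 0.8923.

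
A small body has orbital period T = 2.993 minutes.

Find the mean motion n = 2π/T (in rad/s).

Convert to SI: T = 2.993 minutes = 179.58 s.
n = 2π / T.
n = 2π / 179.58 s ≈ 0.03499 rad/s.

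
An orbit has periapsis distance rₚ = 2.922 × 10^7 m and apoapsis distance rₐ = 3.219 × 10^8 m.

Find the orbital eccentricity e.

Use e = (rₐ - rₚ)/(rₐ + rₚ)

e = (rₐ − rₚ) / (rₐ + rₚ).
e = (3.219e+08 − 2.922e+07) / (3.219e+08 + 2.922e+07) = 2.9268e+08 / 3.5112e+08 ≈ 0.8336.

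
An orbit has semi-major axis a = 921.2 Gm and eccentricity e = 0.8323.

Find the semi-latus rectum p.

Convert to SI: a = 921.2 Gm = 9.212e+11 m.
p = a (1 − e²).
p = 9.212e+11 · (1 − (0.8323)²) = 9.212e+11 · 0.307277 ≈ 2.831e+11 m = 283.1 Gm.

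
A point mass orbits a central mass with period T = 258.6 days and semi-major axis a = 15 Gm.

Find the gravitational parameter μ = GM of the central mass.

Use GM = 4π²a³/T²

Convert to SI: T = 258.6 days = 2.2343e+07 s; a = 15 Gm = 1.5e+10 m.
GM = 4π² · a³ / T².
GM = 4π² · (1.5e+10)³ / (2.2343e+07)² m³/s² ≈ 2.669e+17 m³/s² = 2.669 × 10^17 m³/s².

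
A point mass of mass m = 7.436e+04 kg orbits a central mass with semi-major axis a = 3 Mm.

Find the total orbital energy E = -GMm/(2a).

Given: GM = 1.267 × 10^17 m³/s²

Convert to SI: a = 3 Mm = 3e+06 m.
E = −GMm / (2a).
E = −1.267e+17 · 7.436e+04 / (2 · 3e+06) J ≈ -1.57e+15 J = -1.57 PJ.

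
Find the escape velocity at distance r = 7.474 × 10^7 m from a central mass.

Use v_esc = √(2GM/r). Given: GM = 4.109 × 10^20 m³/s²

Escape velocity comes from setting total energy to zero: ½v² − GM/r = 0 ⇒ v_esc = √(2GM / r).
v_esc = √(2 · 4.109e+20 / 7.474e+07) m/s ≈ 3.316e+06 m/s = 3316 km/s.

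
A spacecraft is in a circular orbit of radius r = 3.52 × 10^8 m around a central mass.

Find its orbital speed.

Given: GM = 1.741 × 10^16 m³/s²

For a circular orbit, gravity supplies the centripetal force, so v = √(GM / r).
v = √(1.741e+16 / 3.52e+08) m/s ≈ 7033 m/s = 7.033 km/s.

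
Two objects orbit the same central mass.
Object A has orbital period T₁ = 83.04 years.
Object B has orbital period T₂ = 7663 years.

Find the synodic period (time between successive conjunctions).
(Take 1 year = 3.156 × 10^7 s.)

Convert to SI: T₁ = 83.04 years = 2.62074e+09 s; T₂ = 7663 years = 2.41844e+11 s.
T_syn = |T₁ · T₂ / (T₁ − T₂)|.
T_syn = |2.62074e+09 · 2.41844e+11 / (2.62074e+09 − 2.41844e+11)| s ≈ 2.649e+09 s = 83.95 years.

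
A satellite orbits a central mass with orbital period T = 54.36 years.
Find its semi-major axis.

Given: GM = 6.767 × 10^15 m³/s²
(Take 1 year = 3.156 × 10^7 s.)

Convert to SI: T = 54.36 years = 1.7156e+09 s.
Invert Kepler's third law: a = (GM · T² / (4π²))^(1/3).
Substituting T = 1.7156e+09 s and GM = 6.767e+15 m³/s²:
a = (6.767e+15 · (1.7156e+09)² / (4π²))^(1/3) m
a ≈ 7.961e+10 m = 7.961 × 10^10 m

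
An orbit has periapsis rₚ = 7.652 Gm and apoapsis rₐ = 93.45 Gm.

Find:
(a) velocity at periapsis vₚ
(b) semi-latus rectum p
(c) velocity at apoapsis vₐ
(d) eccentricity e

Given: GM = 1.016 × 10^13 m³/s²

Convert to SI: rₚ = 7.652 Gm = 7.652e+09 m; rₐ = 93.45 Gm = 9.345e+10 m.
(a) With a = (rₚ + rₐ)/2 = 5.0551e+10 m, vₚ = √(GM (2/rₚ − 1/a)) = √(1.016e+13 · (2/7.652e+09 − 1/5.0551e+10)) m/s ≈ 49.54 m/s
(b) From a = (rₚ + rₐ)/2 = 5.0551e+10 m and e = (rₐ − rₚ)/(rₐ + rₚ) = 0.848628, p = a(1 − e²) = 5.0551e+10 · (1 − (0.848628)²) ≈ 1.415e+10 m
(c) With a = (rₚ + rₐ)/2 = 5.0551e+10 m, vₐ = √(GM (2/rₐ − 1/a)) = √(1.016e+13 · (2/9.345e+10 − 1/5.0551e+10)) m/s ≈ 4.057 m/s
(d) e = (rₐ − rₚ)/(rₐ + rₚ) = (9.345e+10 − 7.652e+09)/(9.345e+10 + 7.652e+09) ≈ 0.8486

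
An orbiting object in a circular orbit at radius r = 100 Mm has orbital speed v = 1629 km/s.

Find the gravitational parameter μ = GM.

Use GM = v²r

Convert to SI: r = 100 Mm = 1e+08 m; v = 1629 km/s = 1.629e+06 m/s.
For a circular orbit v² = GM/r, so GM = v² · r.
GM = (1.629e+06)² · 1e+08 m³/s² ≈ 2.654e+20 m³/s² = 2.654 × 10^20 m³/s².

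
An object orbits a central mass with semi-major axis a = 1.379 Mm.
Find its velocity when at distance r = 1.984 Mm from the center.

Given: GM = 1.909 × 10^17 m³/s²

Convert to SI: a = 1.379 Mm = 1.379e+06 m; r = 1.984 Mm = 1.984e+06 m.
Vis-viva: v = √(GM · (2/r − 1/a)).
2/r − 1/a = 2/1.984e+06 − 1/1.379e+06 = 2.82901e-07 m⁻¹.
v = √(1.909e+17 · 2.82901e-07) m/s ≈ 2.324e+05 m/s = 232.4 km/s.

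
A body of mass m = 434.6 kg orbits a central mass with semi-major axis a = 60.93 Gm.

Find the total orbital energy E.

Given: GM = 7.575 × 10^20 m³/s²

Convert to SI: a = 60.93 Gm = 6.093e+10 m.
E = −GMm / (2a).
E = −7.575e+20 · 434.6 / (2 · 6.093e+10) J ≈ -2.702e+12 J = -2.702 TJ.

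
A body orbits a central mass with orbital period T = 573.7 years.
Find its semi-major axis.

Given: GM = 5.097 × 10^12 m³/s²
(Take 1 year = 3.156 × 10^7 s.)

Convert to SI: T = 573.7 years = 1.8106e+10 s.
Invert Kepler's third law: a = (GM · T² / (4π²))^(1/3).
Substituting T = 1.8106e+10 s and GM = 5.097e+12 m³/s²:
a = (5.097e+12 · (1.8106e+10)² / (4π²))^(1/3) m
a ≈ 3.485e+10 m = 34.85 Gm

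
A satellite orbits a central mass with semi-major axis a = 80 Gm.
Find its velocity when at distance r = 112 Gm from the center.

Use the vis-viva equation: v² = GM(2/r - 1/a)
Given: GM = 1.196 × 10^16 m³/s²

Convert to SI: a = 80 Gm = 8e+10 m; r = 112 Gm = 1.12e+11 m.
Vis-viva: v = √(GM · (2/r − 1/a)).
2/r − 1/a = 2/1.12e+11 − 1/8e+10 = 5.35714e-12 m⁻¹.
v = √(1.196e+16 · 5.35714e-12) m/s ≈ 253.1 m/s = 253.1 m/s.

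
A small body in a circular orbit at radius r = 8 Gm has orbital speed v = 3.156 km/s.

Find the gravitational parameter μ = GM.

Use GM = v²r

Convert to SI: r = 8 Gm = 8e+09 m; v = 3.156 km/s = 3156 m/s.
For a circular orbit v² = GM/r, so GM = v² · r.
GM = (3156)² · 8e+09 m³/s² ≈ 7.968e+16 m³/s² = 7.968 × 10^16 m³/s².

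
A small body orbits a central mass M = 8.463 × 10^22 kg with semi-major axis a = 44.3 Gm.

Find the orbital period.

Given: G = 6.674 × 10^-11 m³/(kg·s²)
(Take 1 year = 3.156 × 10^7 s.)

Convert to SI: a = 44.3 Gm = 4.43e+10 m.
GM = G · M = 6.674e-11 · 8.463e+22 = 5.64821e+12 m³/s².
Kepler's third law: T = 2π √(a³ / GM).
Substituting a = 4.43e+10 m and GM = 5.64821e+12 m³/s²:
T = 2π √((4.43e+10)³ / 5.64821e+12) s
T ≈ 2.465e+10 s = 781.1 years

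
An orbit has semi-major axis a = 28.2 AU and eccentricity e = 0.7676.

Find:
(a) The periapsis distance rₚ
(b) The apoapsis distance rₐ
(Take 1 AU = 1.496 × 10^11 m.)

Convert to SI: a = 28.2 AU = 4.21872e+12 m.
(a) rₚ = a(1 − e) = 4.21872e+12 · (1 − 0.7676) = 4.21872e+12 · 0.2324 ≈ 9.804e+11 m = 6.554 AU.
(b) rₐ = a(1 + e) = 4.21872e+12 · (1 + 0.7676) = 4.21872e+12 · 1.7676 ≈ 7.457e+12 m = 49.85 AU.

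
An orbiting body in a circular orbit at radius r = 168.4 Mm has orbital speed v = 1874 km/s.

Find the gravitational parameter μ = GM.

Convert to SI: r = 168.4 Mm = 1.684e+08 m; v = 1874 km/s = 1.874e+06 m/s.
For a circular orbit v² = GM/r, so GM = v² · r.
GM = (1.874e+06)² · 1.684e+08 m³/s² ≈ 5.914e+20 m³/s² = 5.914 × 10^20 m³/s².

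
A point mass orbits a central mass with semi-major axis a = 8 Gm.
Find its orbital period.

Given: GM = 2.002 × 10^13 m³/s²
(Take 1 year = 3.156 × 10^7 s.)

Convert to SI: a = 8 Gm = 8e+09 m.
Kepler's third law: T = 2π √(a³ / GM).
Substituting a = 8e+09 m and GM = 2.002e+13 m³/s²:
T = 2π √((8e+09)³ / 2.002e+13) s
T ≈ 1.005e+09 s = 31.84 years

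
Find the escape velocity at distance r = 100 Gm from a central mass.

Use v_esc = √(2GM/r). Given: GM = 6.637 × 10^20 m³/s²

Convert to SI: r = 100 Gm = 1e+11 m.
Escape velocity comes from setting total energy to zero: ½v² − GM/r = 0 ⇒ v_esc = √(2GM / r).
v_esc = √(2 · 6.637e+20 / 1e+11) m/s ≈ 1.152e+05 m/s = 115.2 km/s.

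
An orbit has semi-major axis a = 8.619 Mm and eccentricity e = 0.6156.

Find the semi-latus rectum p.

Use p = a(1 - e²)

Convert to SI: a = 8.619 Mm = 8.619e+06 m.
p = a (1 − e²).
p = 8.619e+06 · (1 − (0.6156)²) = 8.619e+06 · 0.621037 ≈ 5.353e+06 m = 5.353 Mm.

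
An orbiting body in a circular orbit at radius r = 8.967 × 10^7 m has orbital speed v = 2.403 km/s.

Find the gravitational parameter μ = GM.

Convert to SI: v = 2.403 km/s = 2403 m/s.
For a circular orbit v² = GM/r, so GM = v² · r.
GM = (2403)² · 8.967e+07 m³/s² ≈ 5.178e+14 m³/s² = 5.178 × 10^14 m³/s².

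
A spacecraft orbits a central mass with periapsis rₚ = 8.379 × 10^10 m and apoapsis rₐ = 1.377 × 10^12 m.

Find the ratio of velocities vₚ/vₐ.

Conservation of angular momentum gives rₚvₚ = rₐvₐ, so vₚ/vₐ = rₐ/rₚ.
vₚ/vₐ = 1.377e+12 / 8.379e+10 ≈ 16.43.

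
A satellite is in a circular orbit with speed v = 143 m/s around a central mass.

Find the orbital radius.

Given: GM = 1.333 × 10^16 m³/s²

For a circular orbit, v² = GM / r, so r = GM / v².
r = 1.333e+16 / (143)² m ≈ 6.519e+11 m = 651.9 Gm.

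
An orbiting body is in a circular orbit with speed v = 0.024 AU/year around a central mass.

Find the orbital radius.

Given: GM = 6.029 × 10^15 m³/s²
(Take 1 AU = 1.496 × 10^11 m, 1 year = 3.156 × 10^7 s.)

Convert to SI: v = 0.024 AU/year = 113.764 m/s.
For a circular orbit, v² = GM / r, so r = GM / v².
r = 6.029e+15 / (113.764)² m ≈ 4.658e+11 m = 3.114 AU.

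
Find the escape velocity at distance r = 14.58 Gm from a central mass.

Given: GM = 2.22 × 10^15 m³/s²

Convert to SI: r = 14.58 Gm = 1.458e+10 m.
Escape velocity comes from setting total energy to zero: ½v² − GM/r = 0 ⇒ v_esc = √(2GM / r).
v_esc = √(2 · 2.22e+15 / 1.458e+10) m/s ≈ 551.8 m/s = 551.8 m/s.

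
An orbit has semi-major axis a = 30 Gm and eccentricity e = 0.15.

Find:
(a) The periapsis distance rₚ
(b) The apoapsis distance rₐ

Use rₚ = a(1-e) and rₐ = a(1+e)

Convert to SI: a = 30 Gm = 3e+10 m.
(a) rₚ = a(1 − e) = 3e+10 · (1 − 0.15) = 3e+10 · 0.85 ≈ 2.55e+10 m = 25.5 Gm.
(b) rₐ = a(1 + e) = 3e+10 · (1 + 0.15) = 3e+10 · 1.15 ≈ 3.45e+10 m = 34.5 Gm.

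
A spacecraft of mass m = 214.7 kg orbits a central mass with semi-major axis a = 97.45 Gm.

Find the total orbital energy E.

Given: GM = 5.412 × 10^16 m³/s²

Convert to SI: a = 97.45 Gm = 9.745e+10 m.
E = −GMm / (2a).
E = −5.412e+16 · 214.7 / (2 · 9.745e+10) J ≈ -5.962e+07 J = -59.62 MJ.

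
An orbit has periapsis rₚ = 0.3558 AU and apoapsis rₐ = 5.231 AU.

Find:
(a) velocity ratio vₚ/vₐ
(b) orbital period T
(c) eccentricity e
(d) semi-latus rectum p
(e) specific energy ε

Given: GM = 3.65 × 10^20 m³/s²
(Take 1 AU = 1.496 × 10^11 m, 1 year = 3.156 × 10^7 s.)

Convert to SI: rₚ = 0.3558 AU = 5.32277e+10 m; rₐ = 5.231 AU = 7.82558e+11 m.
(a) Conservation of angular momentum (rₚvₚ = rₐvₐ) gives vₚ/vₐ = rₐ/rₚ = 7.82558e+11/5.32277e+10 ≈ 14.7
(b) With a = (rₚ + rₐ)/2 = 4.17893e+11 m, T = 2π √(a³/GM) = 2π √((4.17893e+11)³/3.65e+20) s ≈ 8.884e+07 s
(c) e = (rₐ − rₚ)/(rₐ + rₚ) = (7.82558e+11 − 5.32277e+10)/(7.82558e+11 + 5.32277e+10) ≈ 0.8726
(d) From a = (rₚ + rₐ)/2 = 4.17893e+11 m and e = (rₐ − rₚ)/(rₐ + rₚ) = 0.872628, p = a(1 − e²) = 4.17893e+11 · (1 − (0.872628)²) ≈ 9.968e+10 m
(e) With a = (rₚ + rₐ)/2 = 4.17893e+11 m, ε = −GM/(2a) = −3.65e+20/(2 · 4.17893e+11) J/kg ≈ -4.367e+08 J/kg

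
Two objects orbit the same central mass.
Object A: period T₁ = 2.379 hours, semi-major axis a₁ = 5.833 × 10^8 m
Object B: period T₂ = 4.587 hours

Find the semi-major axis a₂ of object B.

Convert to SI: T₁ = 2.379 hours = 8564.4 s; T₂ = 4.587 hours = 16513.2 s.
Kepler's third law: (T₁/T₂)² = (a₁/a₂)³ ⇒ a₂ = a₁ · (T₂/T₁)^(2/3).
T₂/T₁ = 16513.2 / 8564.4 = 1.92812.
a₂ = 5.833e+08 · (1.92812)^(2/3) m ≈ 9.036e+08 m = 9.036 × 10^8 m.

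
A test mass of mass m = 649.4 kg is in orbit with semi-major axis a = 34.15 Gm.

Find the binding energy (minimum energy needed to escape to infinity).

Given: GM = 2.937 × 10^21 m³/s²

Convert to SI: a = 34.15 Gm = 3.415e+10 m.
Total orbital energy is E = −GMm/(2a); binding energy is E_bind = −E = GMm/(2a).
E_bind = 2.937e+21 · 649.4 / (2 · 3.415e+10) J ≈ 2.793e+13 J = 27.93 TJ.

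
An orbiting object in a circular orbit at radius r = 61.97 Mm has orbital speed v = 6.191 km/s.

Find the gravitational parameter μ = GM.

Convert to SI: r = 61.97 Mm = 6.197e+07 m; v = 6.191 km/s = 6191 m/s.
For a circular orbit v² = GM/r, so GM = v² · r.
GM = (6191)² · 6.197e+07 m³/s² ≈ 2.375e+15 m³/s² = 2.375 × 10^15 m³/s².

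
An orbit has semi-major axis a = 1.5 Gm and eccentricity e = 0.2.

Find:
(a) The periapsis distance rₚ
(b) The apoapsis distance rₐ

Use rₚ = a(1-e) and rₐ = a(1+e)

Convert to SI: a = 1.5 Gm = 1.5e+09 m.
(a) rₚ = a(1 − e) = 1.5e+09 · (1 − 0.2) = 1.5e+09 · 0.8 ≈ 1.2e+09 m = 1.2 Gm.
(b) rₐ = a(1 + e) = 1.5e+09 · (1 + 0.2) = 1.5e+09 · 1.2 ≈ 1.8e+09 m = 1.8 Gm.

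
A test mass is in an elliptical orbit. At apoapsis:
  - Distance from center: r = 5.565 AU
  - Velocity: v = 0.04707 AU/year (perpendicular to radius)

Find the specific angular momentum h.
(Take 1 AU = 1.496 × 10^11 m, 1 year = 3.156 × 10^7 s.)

Convert to SI: r = 5.565 AU = 8.32524e+11 m; v = 0.04707 AU/year = 223.12 m/s.
With v perpendicular to r, h = r · v.
h = 8.32524e+11 · 223.12 m²/s ≈ 1.858e+14 m²/s.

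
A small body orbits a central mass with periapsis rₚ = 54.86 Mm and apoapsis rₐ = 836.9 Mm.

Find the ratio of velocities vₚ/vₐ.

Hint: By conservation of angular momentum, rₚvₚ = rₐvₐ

Convert to SI: rₚ = 54.86 Mm = 5.486e+07 m; rₐ = 836.9 Mm = 8.369e+08 m.
Conservation of angular momentum gives rₚvₚ = rₐvₐ, so vₚ/vₐ = rₐ/rₚ.
vₚ/vₐ = 8.369e+08 / 5.486e+07 ≈ 15.26.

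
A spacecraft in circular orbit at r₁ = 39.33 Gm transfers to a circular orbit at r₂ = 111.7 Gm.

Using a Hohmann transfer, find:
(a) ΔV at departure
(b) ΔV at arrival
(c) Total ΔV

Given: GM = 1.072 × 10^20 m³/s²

Convert to SI: r₁ = 39.33 Gm = 3.933e+10 m; r₂ = 111.7 Gm = 1.117e+11 m.
Transfer semi-major axis: a_t = (r₁ + r₂)/2 = (3.933e+10 + 1.117e+11)/2 = 7.5515e+10 m.
Circular speeds: v₁ = √(GM/r₁) = 52207.8 m/s, v₂ = √(GM/r₂) = 30979.2 m/s.
Transfer speeds (vis-viva v² = GM(2/r − 1/a_t)): v₁ᵗ = 63495.9 m/s, v₂ᵗ = 22357.1 m/s.
(a) ΔV₁ = |v₁ᵗ − v₁| ≈ 1.129e+04 m/s = 11.29 km/s.
(b) ΔV₂ = |v₂ − v₂ᵗ| ≈ 8622 m/s = 8.622 km/s.
(c) ΔV_total = ΔV₁ + ΔV₂ ≈ 1.991e+04 m/s = 19.91 km/s.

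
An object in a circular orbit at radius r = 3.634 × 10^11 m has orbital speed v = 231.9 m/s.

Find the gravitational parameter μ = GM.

For a circular orbit v² = GM/r, so GM = v² · r.
GM = (231.9)² · 3.634e+11 m³/s² ≈ 1.954e+16 m³/s² = 1.954 × 10^16 m³/s².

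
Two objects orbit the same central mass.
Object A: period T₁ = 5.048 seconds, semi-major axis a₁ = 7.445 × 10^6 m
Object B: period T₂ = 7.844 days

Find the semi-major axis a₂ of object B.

Convert to SI: T₂ = 7.844 days = 677722 s.
Kepler's third law: (T₁/T₂)² = (a₁/a₂)³ ⇒ a₂ = a₁ · (T₂/T₁)^(2/3).
T₂/T₁ = 677722 / 5.048 = 134255.
a₂ = 7.445e+06 · (134255)^(2/3) m ≈ 1.952e+10 m = 1.952 × 10^10 m.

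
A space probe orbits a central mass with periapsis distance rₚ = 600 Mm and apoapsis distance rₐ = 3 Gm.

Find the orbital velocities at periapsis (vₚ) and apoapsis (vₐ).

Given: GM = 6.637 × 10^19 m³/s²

Convert to SI: rₚ = 600 Mm = 6e+08 m; rₐ = 3 Gm = 3e+09 m.
Use the vis-viva equation v² = GM(2/r − 1/a) with a = (rₚ + rₐ)/2 = (6e+08 + 3e+09)/2 = 1.8e+09 m.
vₚ = √(GM · (2/rₚ − 1/a)) = √(6.637e+19 · (2/6e+08 − 1/1.8e+09)) m/s ≈ 4.294e+05 m/s = 429.4 km/s.
vₐ = √(GM · (2/rₐ − 1/a)) = √(6.637e+19 · (2/3e+09 − 1/1.8e+09)) m/s ≈ 8.587e+04 m/s = 85.87 km/s.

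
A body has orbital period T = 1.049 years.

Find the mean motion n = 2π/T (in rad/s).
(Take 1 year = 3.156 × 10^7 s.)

Convert to SI: T = 1.049 years = 3.31064e+07 s.
n = 2π / T.
n = 2π / 3.31064e+07 s ≈ 1.898e-07 rad/s.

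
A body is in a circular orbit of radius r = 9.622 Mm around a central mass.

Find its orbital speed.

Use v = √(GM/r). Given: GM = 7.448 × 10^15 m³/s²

Convert to SI: r = 9.622 Mm = 9.622e+06 m.
For a circular orbit, gravity supplies the centripetal force, so v = √(GM / r).
v = √(7.448e+15 / 9.622e+06) m/s ≈ 2.782e+04 m/s = 27.82 km/s.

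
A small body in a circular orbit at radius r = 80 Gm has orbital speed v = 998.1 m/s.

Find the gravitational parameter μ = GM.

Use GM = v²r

Convert to SI: r = 80 Gm = 8e+10 m.
For a circular orbit v² = GM/r, so GM = v² · r.
GM = (998.1)² · 8e+10 m³/s² ≈ 7.97e+16 m³/s² = 7.97 × 10^16 m³/s².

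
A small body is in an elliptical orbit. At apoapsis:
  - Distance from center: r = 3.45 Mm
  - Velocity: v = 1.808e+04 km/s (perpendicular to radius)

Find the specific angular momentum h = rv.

Convert to SI: r = 3.45 Mm = 3.45e+06 m; v = 1.808e+04 km/s = 1.808e+07 m/s.
With v perpendicular to r, h = r · v.
h = 3.45e+06 · 1.808e+07 m²/s ≈ 6.238e+13 m²/s.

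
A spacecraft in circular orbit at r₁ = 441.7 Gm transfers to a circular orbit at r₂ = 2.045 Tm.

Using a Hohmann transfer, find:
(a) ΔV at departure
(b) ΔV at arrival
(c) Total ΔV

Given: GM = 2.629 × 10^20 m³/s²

Convert to SI: r₁ = 441.7 Gm = 4.417e+11 m; r₂ = 2.045 Tm = 2.045e+12 m.
Transfer semi-major axis: a_t = (r₁ + r₂)/2 = (4.417e+11 + 2.045e+12)/2 = 1.24335e+12 m.
Circular speeds: v₁ = √(GM/r₁) = 24396.7 m/s, v₂ = √(GM/r₂) = 11338.3 m/s.
Transfer speeds (vis-viva v² = GM(2/r − 1/a_t)): v₁ᵗ = 31288.3 m/s, v₂ᵗ = 6757.96 m/s.
(a) ΔV₁ = |v₁ᵗ − v₁| ≈ 6892 m/s = 6.892 km/s.
(b) ΔV₂ = |v₂ − v₂ᵗ| ≈ 4580 m/s = 4.58 km/s.
(c) ΔV_total = ΔV₁ + ΔV₂ ≈ 1.147e+04 m/s = 11.47 km/s.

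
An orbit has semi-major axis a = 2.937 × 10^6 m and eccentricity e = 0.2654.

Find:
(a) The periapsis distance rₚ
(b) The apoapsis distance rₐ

(a) rₚ = a(1 − e) = 2.937e+06 · (1 − 0.2654) = 2.937e+06 · 0.7346 ≈ 2.158e+06 m = 2.158 × 10^6 m.
(b) rₐ = a(1 + e) = 2.937e+06 · (1 + 0.2654) = 2.937e+06 · 1.2654 ≈ 3.716e+06 m = 3.716 × 10^6 m.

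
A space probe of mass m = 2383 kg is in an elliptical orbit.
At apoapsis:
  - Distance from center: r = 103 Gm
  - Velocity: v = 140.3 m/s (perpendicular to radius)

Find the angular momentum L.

Convert to SI: r = 103 Gm = 1.03e+11 m.
Since v is perpendicular to r, L = m · v · r.
L = 2383 · 140.3 · 1.03e+11 kg·m²/s ≈ 3.444e+16 kg·m²/s.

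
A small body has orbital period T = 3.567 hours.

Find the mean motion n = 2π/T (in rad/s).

Convert to SI: T = 3.567 hours = 12841.2 s.
n = 2π / T.
n = 2π / 12841.2 s ≈ 0.0004893 rad/s.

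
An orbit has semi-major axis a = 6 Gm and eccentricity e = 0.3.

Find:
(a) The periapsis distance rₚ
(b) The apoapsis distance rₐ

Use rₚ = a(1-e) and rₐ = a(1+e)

Convert to SI: a = 6 Gm = 6e+09 m.
(a) rₚ = a(1 − e) = 6e+09 · (1 − 0.3) = 6e+09 · 0.7 ≈ 4.2e+09 m = 4.2 Gm.
(b) rₐ = a(1 + e) = 6e+09 · (1 + 0.3) = 6e+09 · 1.3 ≈ 7.8e+09 m = 7.8 Gm.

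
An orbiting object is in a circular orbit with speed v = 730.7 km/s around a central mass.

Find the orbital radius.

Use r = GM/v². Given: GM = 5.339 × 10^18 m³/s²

Convert to SI: v = 730.7 km/s = 730700 m/s.
For a circular orbit, v² = GM / r, so r = GM / v².
r = 5.339e+18 / (730700)² m ≈ 1e+07 m = 10 Mm.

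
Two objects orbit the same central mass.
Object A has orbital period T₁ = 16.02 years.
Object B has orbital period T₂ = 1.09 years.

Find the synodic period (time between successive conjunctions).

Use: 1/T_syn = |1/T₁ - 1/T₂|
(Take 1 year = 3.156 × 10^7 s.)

Convert to SI: T₁ = 16.02 years = 5.05591e+08 s; T₂ = 1.09 years = 3.44004e+07 s.
T_syn = |T₁ · T₂ / (T₁ − T₂)|.
T_syn = |5.05591e+08 · 3.44004e+07 / (5.05591e+08 − 3.44004e+07)| s ≈ 3.691e+07 s = 1.17 years.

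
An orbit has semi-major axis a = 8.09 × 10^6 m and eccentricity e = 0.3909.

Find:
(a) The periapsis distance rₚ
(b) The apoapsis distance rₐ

(a) rₚ = a(1 − e) = 8.09e+06 · (1 − 0.3909) = 8.09e+06 · 0.6091 ≈ 4.928e+06 m = 4.928 × 10^6 m.
(b) rₐ = a(1 + e) = 8.09e+06 · (1 + 0.3909) = 8.09e+06 · 1.3909 ≈ 1.125e+07 m = 1.125 × 10^7 m.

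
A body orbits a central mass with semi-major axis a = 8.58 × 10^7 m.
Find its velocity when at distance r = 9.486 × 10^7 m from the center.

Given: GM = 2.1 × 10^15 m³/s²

Vis-viva: v = √(GM · (2/r − 1/a)).
2/r − 1/a = 2/9.486e+07 − 1/8.58e+07 = 9.42869e-09 m⁻¹.
v = √(2.1e+15 · 9.42869e-09) m/s ≈ 4450 m/s = 4.45 km/s.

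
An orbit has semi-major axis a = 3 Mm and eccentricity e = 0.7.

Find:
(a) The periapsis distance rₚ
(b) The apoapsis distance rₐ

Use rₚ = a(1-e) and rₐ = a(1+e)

Convert to SI: a = 3 Mm = 3e+06 m.
(a) rₚ = a(1 − e) = 3e+06 · (1 − 0.7) = 3e+06 · 0.3 ≈ 9e+05 m = 900 km.
(b) rₐ = a(1 + e) = 3e+06 · (1 + 0.7) = 3e+06 · 1.7 ≈ 5.1e+06 m = 5.1 Mm.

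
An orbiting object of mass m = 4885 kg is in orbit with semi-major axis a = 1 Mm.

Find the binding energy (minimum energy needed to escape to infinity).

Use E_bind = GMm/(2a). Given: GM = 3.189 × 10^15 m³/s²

Convert to SI: a = 1 Mm = 1e+06 m.
Total orbital energy is E = −GMm/(2a); binding energy is E_bind = −E = GMm/(2a).
E_bind = 3.189e+15 · 4885 / (2 · 1e+06) J ≈ 7.789e+12 J = 7.789 TJ.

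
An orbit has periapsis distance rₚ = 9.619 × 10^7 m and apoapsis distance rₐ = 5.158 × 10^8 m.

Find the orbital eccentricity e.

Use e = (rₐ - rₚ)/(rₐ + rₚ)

e = (rₐ − rₚ) / (rₐ + rₚ).
e = (5.158e+08 − 9.619e+07) / (5.158e+08 + 9.619e+07) = 4.1961e+08 / 6.1199e+08 ≈ 0.6856.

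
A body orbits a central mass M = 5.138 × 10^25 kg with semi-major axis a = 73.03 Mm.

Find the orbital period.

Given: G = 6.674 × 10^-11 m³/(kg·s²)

Convert to SI: a = 73.03 Mm = 7.303e+07 m.
GM = G · M = 6.674e-11 · 5.138e+25 = 3.4291e+15 m³/s².
Kepler's third law: T = 2π √(a³ / GM).
Substituting a = 7.303e+07 m and GM = 3.4291e+15 m³/s²:
T = 2π √((7.303e+07)³ / 3.4291e+15) s
T ≈ 6.696e+04 s = 18.6 hours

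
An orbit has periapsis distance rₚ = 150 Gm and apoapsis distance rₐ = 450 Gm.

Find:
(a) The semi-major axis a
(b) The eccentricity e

Convert to SI: rₚ = 150 Gm = 1.5e+11 m; rₐ = 450 Gm = 4.5e+11 m.
(a) a = (rₚ + rₐ) / 2 = (1.5e+11 + 4.5e+11) / 2 ≈ 3e+11 m = 300 Gm.
(b) e = (rₐ − rₚ) / (rₐ + rₚ) = (4.5e+11 − 1.5e+11) / (4.5e+11 + 1.5e+11) ≈ 0.5.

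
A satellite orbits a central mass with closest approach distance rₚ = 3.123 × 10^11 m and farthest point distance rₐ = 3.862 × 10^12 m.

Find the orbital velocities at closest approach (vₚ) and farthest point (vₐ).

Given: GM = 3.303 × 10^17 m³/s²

Use the vis-viva equation v² = GM(2/r − 1/a) with a = (rₚ + rₐ)/2 = (3.123e+11 + 3.862e+12)/2 = 2.08715e+12 m.
vₚ = √(GM · (2/rₚ − 1/a)) = √(3.303e+17 · (2/3.123e+11 − 1/2.08715e+12)) m/s ≈ 1399 m/s = 1.399 km/s.
vₐ = √(GM · (2/rₐ − 1/a)) = √(3.303e+17 · (2/3.862e+12 − 1/2.08715e+12)) m/s ≈ 113.1 m/s = 113.1 m/s.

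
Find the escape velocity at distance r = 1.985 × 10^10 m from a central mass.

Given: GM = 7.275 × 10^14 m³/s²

Escape velocity comes from setting total energy to zero: ½v² − GM/r = 0 ⇒ v_esc = √(2GM / r).
v_esc = √(2 · 7.275e+14 / 1.985e+10) m/s ≈ 270.7 m/s = 270.7 m/s.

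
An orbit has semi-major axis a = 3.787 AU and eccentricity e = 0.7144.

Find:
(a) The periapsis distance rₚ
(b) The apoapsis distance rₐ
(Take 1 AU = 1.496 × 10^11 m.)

Convert to SI: a = 3.787 AU = 5.66535e+11 m.
(a) rₚ = a(1 − e) = 5.66535e+11 · (1 − 0.7144) = 5.66535e+11 · 0.2856 ≈ 1.618e+11 m = 1.082 AU.
(b) rₐ = a(1 + e) = 5.66535e+11 · (1 + 0.7144) = 5.66535e+11 · 1.7144 ≈ 9.713e+11 m = 6.492 AU.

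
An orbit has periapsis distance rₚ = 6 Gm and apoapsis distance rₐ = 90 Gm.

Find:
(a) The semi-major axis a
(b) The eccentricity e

Convert to SI: rₚ = 6 Gm = 6e+09 m; rₐ = 90 Gm = 9e+10 m.
(a) a = (rₚ + rₐ) / 2 = (6e+09 + 9e+10) / 2 ≈ 4.8e+10 m = 48 Gm.
(b) e = (rₐ − rₚ) / (rₐ + rₚ) = (9e+10 − 6e+09) / (9e+10 + 6e+09) ≈ 0.875.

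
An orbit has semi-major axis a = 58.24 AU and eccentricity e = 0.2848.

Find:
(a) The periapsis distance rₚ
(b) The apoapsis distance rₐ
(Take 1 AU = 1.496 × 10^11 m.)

Convert to SI: a = 58.24 AU = 8.7127e+12 m.
(a) rₚ = a(1 − e) = 8.7127e+12 · (1 − 0.2848) = 8.7127e+12 · 0.7152 ≈ 6.231e+12 m = 41.65 AU.
(b) rₐ = a(1 + e) = 8.7127e+12 · (1 + 0.2848) = 8.7127e+12 · 1.2848 ≈ 1.119e+13 m = 74.83 AU.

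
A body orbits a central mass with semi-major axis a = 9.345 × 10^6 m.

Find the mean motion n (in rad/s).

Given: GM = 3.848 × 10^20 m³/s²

n = √(GM / a³).
n = √(3.848e+20 / (9.345e+06)³) rad/s ≈ 0.6867 rad/s.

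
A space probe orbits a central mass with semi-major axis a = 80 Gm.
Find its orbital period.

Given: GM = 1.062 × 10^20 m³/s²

Convert to SI: a = 80 Gm = 8e+10 m.
Kepler's third law: T = 2π √(a³ / GM).
Substituting a = 8e+10 m and GM = 1.062e+20 m³/s²:
T = 2π √((8e+10)³ / 1.062e+20) s
T ≈ 1.38e+07 s = 159.7 days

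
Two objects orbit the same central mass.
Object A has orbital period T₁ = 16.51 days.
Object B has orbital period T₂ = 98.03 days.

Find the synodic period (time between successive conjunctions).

Convert to SI: T₁ = 16.51 days = 1.42646e+06 s; T₂ = 98.03 days = 8.46979e+06 s.
T_syn = |T₁ · T₂ / (T₁ − T₂)|.
T_syn = |1.42646e+06 · 8.46979e+06 / (1.42646e+06 − 8.46979e+06)| s ≈ 1.715e+06 s = 19.85 days.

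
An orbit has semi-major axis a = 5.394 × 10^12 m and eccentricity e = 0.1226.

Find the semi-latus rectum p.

p = a (1 − e²).
p = 5.394e+12 · (1 − (0.1226)²) = 5.394e+12 · 0.984969 ≈ 5.313e+12 m = 5.313 × 10^12 m.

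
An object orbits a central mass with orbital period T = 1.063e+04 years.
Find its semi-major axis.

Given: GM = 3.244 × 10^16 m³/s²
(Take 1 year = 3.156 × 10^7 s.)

Convert to SI: T = 1.063e+04 years = 3.35483e+11 s.
Invert Kepler's third law: a = (GM · T² / (4π²))^(1/3).
Substituting T = 3.35483e+11 s and GM = 3.244e+16 m³/s²:
a = (3.244e+16 · (3.35483e+11)² / (4π²))^(1/3) m
a ≈ 4.522e+12 m = 4.522 Tm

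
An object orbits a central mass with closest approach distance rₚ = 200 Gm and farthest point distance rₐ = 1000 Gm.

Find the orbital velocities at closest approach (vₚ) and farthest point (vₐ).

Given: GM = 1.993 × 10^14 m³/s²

Convert to SI: rₚ = 200 Gm = 2e+11 m; rₐ = 1000 Gm = 1e+12 m.
Use the vis-viva equation v² = GM(2/r − 1/a) with a = (rₚ + rₐ)/2 = (2e+11 + 1e+12)/2 = 6e+11 m.
vₚ = √(GM · (2/rₚ − 1/a)) = √(1.993e+14 · (2/2e+11 − 1/6e+11)) m/s ≈ 40.75 m/s = 40.75 m/s.
vₐ = √(GM · (2/rₐ − 1/a)) = √(1.993e+14 · (2/1e+12 − 1/6e+11)) m/s ≈ 8.151 m/s = 8.151 m/s.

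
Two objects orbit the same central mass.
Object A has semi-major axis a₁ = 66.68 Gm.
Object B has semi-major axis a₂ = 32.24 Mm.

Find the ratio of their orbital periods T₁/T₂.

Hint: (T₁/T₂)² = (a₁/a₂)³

Convert to SI: a₁ = 66.68 Gm = 6.668e+10 m; a₂ = 32.24 Mm = 3.224e+07 m.
From Kepler's third law, (T₁/T₂)² = (a₁/a₂)³, so T₁/T₂ = (a₁/a₂)^(3/2).
a₁/a₂ = 6.668e+10 / 3.224e+07 = 2068.24.
T₁/T₂ = (2068.24)^(3/2) ≈ 9.406e+04.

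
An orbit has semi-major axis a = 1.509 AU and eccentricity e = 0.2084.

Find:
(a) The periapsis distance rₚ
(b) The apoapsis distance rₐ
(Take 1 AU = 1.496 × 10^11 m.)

Convert to SI: a = 1.509 AU = 2.25746e+11 m.
(a) rₚ = a(1 − e) = 2.25746e+11 · (1 − 0.2084) = 2.25746e+11 · 0.7916 ≈ 1.787e+11 m = 1.195 AU.
(b) rₐ = a(1 + e) = 2.25746e+11 · (1 + 0.2084) = 2.25746e+11 · 1.2084 ≈ 2.728e+11 m = 1.823 AU.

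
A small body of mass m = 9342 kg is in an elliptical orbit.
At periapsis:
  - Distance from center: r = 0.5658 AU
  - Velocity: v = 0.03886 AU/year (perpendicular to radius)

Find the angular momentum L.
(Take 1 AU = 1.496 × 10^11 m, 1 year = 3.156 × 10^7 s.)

Convert to SI: r = 0.5658 AU = 8.46437e+10 m; v = 0.03886 AU/year = 184.203 m/s.
Since v is perpendicular to r, L = m · v · r.
L = 9342 · 184.203 · 8.46437e+10 kg·m²/s ≈ 1.457e+17 kg·m²/s.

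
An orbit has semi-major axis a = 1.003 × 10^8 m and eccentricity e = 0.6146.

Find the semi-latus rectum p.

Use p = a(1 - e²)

p = a (1 − e²).
p = 1.003e+08 · (1 − (0.6146)²) = 1.003e+08 · 0.622267 ≈ 6.241e+07 m = 6.241 × 10^7 m.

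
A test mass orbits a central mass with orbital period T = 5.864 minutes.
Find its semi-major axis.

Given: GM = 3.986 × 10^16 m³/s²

Convert to SI: T = 5.864 minutes = 351.84 s.
Invert Kepler's third law: a = (GM · T² / (4π²))^(1/3).
Substituting T = 351.84 s and GM = 3.986e+16 m³/s²:
a = (3.986e+16 · (351.84)² / (4π²))^(1/3) m
a ≈ 5e+06 m = 5 Mm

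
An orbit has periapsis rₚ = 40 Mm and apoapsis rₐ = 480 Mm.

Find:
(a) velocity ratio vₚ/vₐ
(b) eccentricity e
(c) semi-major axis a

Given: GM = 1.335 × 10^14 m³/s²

Convert to SI: rₚ = 40 Mm = 4e+07 m; rₐ = 480 Mm = 4.8e+08 m.
(a) Conservation of angular momentum (rₚvₚ = rₐvₐ) gives vₚ/vₐ = rₐ/rₚ = 4.8e+08/4e+07 ≈ 12
(b) e = (rₐ − rₚ)/(rₐ + rₚ) = (4.8e+08 − 4e+07)/(4.8e+08 + 4e+07) ≈ 0.8462
(c) a = (rₚ + rₐ)/2 = (4e+07 + 4.8e+08)/2 ≈ 2.6e+08 m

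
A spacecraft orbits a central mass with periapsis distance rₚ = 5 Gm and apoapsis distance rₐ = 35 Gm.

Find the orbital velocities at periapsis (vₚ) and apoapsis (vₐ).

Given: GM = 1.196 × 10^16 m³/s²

Convert to SI: rₚ = 5 Gm = 5e+09 m; rₐ = 35 Gm = 3.5e+10 m.
Use the vis-viva equation v² = GM(2/r − 1/a) with a = (rₚ + rₐ)/2 = (5e+09 + 3.5e+10)/2 = 2e+10 m.
vₚ = √(GM · (2/rₚ − 1/a)) = √(1.196e+16 · (2/5e+09 − 1/2e+10)) m/s ≈ 2046 m/s = 2.046 km/s.
vₐ = √(GM · (2/rₐ − 1/a)) = √(1.196e+16 · (2/3.5e+10 − 1/2e+10)) m/s ≈ 292.3 m/s = 292.3 m/s.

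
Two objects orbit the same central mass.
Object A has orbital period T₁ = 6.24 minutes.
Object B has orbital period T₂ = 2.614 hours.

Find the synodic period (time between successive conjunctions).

Convert to SI: T₁ = 6.24 minutes = 374.4 s; T₂ = 2.614 hours = 9410.4 s.
T_syn = |T₁ · T₂ / (T₁ − T₂)|.
T_syn = |374.4 · 9410.4 / (374.4 − 9410.4)| s ≈ 389.9 s = 6.499 minutes.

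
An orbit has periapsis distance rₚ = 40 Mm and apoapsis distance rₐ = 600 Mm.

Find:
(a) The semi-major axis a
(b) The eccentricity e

Convert to SI: rₚ = 40 Mm = 4e+07 m; rₐ = 600 Mm = 6e+08 m.
(a) a = (rₚ + rₐ) / 2 = (4e+07 + 6e+08) / 2 ≈ 3.2e+08 m = 320 Mm.
(b) e = (rₐ − rₚ) / (rₐ + rₚ) = (6e+08 − 4e+07) / (6e+08 + 4e+07) ≈ 0.875.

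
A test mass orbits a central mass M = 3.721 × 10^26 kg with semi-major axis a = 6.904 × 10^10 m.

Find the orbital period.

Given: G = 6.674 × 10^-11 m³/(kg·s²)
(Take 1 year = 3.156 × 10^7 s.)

GM = G · M = 6.674e-11 · 3.721e+26 = 2.4834e+16 m³/s².
Kepler's third law: T = 2π √(a³ / GM).
Substituting a = 6.904e+10 m and GM = 2.4834e+16 m³/s²:
T = 2π √((6.904e+10)³ / 2.4834e+16) s
T ≈ 7.233e+08 s = 22.92 years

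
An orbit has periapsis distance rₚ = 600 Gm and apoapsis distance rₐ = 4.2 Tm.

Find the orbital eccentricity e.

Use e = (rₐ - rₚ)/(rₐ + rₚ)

Convert to SI: rₚ = 600 Gm = 6e+11 m; rₐ = 4.2 Tm = 4.2e+12 m.
e = (rₐ − rₚ) / (rₐ + rₚ).
e = (4.2e+12 − 6e+11) / (4.2e+12 + 6e+11) = 3.6e+12 / 4.8e+12 ≈ 0.75.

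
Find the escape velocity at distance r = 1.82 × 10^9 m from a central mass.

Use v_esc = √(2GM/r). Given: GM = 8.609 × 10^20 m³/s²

Escape velocity comes from setting total energy to zero: ½v² − GM/r = 0 ⇒ v_esc = √(2GM / r).
v_esc = √(2 · 8.609e+20 / 1.82e+09) m/s ≈ 9.726e+05 m/s = 972.6 km/s.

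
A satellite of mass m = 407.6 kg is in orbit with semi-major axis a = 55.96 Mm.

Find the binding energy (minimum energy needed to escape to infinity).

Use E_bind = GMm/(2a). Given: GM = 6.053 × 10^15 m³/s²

Convert to SI: a = 55.96 Mm = 5.596e+07 m.
Total orbital energy is E = −GMm/(2a); binding energy is E_bind = −E = GMm/(2a).
E_bind = 6.053e+15 · 407.6 / (2 · 5.596e+07) J ≈ 2.204e+10 J = 22.04 GJ.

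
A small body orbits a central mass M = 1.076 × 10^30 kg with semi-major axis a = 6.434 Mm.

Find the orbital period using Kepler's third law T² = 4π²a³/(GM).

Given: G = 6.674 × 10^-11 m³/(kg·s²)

Convert to SI: a = 6.434 Mm = 6.434e+06 m.
GM = G · M = 6.674e-11 · 1.076e+30 = 7.18122e+19 m³/s².
Kepler's third law: T = 2π √(a³ / GM).
Substituting a = 6.434e+06 m and GM = 7.18122e+19 m³/s²:
T = 2π √((6.434e+06)³ / 7.18122e+19) s
T ≈ 12.1 s = 12.1 seconds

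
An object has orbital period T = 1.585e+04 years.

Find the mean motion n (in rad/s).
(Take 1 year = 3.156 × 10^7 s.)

Convert to SI: T = 1.585e+04 years = 5.00226e+11 s.
n = 2π / T.
n = 2π / 5.00226e+11 s ≈ 1.256e-11 rad/s.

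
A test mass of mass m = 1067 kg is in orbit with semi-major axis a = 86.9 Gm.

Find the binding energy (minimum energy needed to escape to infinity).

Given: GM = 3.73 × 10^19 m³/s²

Convert to SI: a = 86.9 Gm = 8.69e+10 m.
Total orbital energy is E = −GMm/(2a); binding energy is E_bind = −E = GMm/(2a).
E_bind = 3.73e+19 · 1067 / (2 · 8.69e+10) J ≈ 2.29e+11 J = 229 GJ.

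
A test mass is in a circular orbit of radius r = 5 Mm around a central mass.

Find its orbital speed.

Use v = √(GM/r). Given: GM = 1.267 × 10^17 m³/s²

Convert to SI: r = 5 Mm = 5e+06 m.
For a circular orbit, gravity supplies the centripetal force, so v = √(GM / r).
v = √(1.267e+17 / 5e+06) m/s ≈ 1.592e+05 m/s = 159.2 km/s.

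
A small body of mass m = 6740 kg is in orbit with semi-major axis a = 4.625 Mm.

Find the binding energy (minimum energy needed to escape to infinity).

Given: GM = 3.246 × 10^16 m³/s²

Convert to SI: a = 4.625 Mm = 4.625e+06 m.
Total orbital energy is E = −GMm/(2a); binding energy is E_bind = −E = GMm/(2a).
E_bind = 3.246e+16 · 6740 / (2 · 4.625e+06) J ≈ 2.365e+13 J = 23.65 TJ.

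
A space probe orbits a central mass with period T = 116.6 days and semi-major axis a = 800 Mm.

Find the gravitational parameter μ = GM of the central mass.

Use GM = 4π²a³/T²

Convert to SI: T = 116.6 days = 1.00742e+07 s; a = 800 Mm = 8e+08 m.
GM = 4π² · a³ / T².
GM = 4π² · (8e+08)³ / (1.00742e+07)² m³/s² ≈ 1.992e+14 m³/s² = 1.992 × 10^14 m³/s².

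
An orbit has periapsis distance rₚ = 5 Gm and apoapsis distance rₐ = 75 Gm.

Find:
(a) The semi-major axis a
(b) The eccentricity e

Convert to SI: rₚ = 5 Gm = 5e+09 m; rₐ = 75 Gm = 7.5e+10 m.
(a) a = (rₚ + rₐ) / 2 = (5e+09 + 7.5e+10) / 2 ≈ 4e+10 m = 40 Gm.
(b) e = (rₐ − rₚ) / (rₐ + rₚ) = (7.5e+10 − 5e+09) / (7.5e+10 + 5e+09) ≈ 0.875.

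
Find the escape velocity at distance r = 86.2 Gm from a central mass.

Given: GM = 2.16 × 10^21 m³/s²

Convert to SI: r = 86.2 Gm = 8.62e+10 m.
Escape velocity comes from setting total energy to zero: ½v² − GM/r = 0 ⇒ v_esc = √(2GM / r).
v_esc = √(2 · 2.16e+21 / 8.62e+10) m/s ≈ 2.239e+05 m/s = 223.9 km/s.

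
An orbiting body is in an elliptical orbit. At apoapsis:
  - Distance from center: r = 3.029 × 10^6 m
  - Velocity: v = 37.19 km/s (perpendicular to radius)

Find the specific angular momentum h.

Convert to SI: v = 37.19 km/s = 37190 m/s.
With v perpendicular to r, h = r · v.
h = 3.029e+06 · 37190 m²/s ≈ 1.126e+11 m²/s.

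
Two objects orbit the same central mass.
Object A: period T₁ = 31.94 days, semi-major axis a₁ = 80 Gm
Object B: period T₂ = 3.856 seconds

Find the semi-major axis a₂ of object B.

Convert to SI: T₁ = 31.94 days = 2.75962e+06 s; a₁ = 80 Gm = 8e+10 m.
Kepler's third law: (T₁/T₂)² = (a₁/a₂)³ ⇒ a₂ = a₁ · (T₂/T₁)^(2/3).
T₂/T₁ = 3.856 / 2.75962e+06 = 1.3973e-06.
a₂ = 8e+10 · (1.3973e-06)^(2/3) m ≈ 9.999e+06 m = 9.999 Mm.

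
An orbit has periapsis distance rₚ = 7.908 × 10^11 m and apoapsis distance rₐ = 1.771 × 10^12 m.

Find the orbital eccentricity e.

e = (rₐ − rₚ) / (rₐ + rₚ).
e = (1.771e+12 − 7.908e+11) / (1.771e+12 + 7.908e+11) = 9.802e+11 / 2.5618e+12 ≈ 0.3826.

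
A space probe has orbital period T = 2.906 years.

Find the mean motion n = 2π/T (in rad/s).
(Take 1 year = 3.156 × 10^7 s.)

Convert to SI: T = 2.906 years = 9.17134e+07 s.
n = 2π / T.
n = 2π / 9.17134e+07 s ≈ 6.851e-08 rad/s.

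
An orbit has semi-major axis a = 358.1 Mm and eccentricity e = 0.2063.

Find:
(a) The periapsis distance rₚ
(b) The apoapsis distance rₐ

Convert to SI: a = 358.1 Mm = 3.581e+08 m.
(a) rₚ = a(1 − e) = 3.581e+08 · (1 − 0.2063) = 3.581e+08 · 0.7937 ≈ 2.842e+08 m = 284.2 Mm.
(b) rₐ = a(1 + e) = 3.581e+08 · (1 + 0.2063) = 3.581e+08 · 1.2063 ≈ 4.32e+08 m = 432 Mm.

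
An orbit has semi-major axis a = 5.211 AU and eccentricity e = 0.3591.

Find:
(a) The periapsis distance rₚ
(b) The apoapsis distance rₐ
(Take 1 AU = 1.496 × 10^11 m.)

Convert to SI: a = 5.211 AU = 7.79566e+11 m.
(a) rₚ = a(1 − e) = 7.79566e+11 · (1 − 0.3591) = 7.79566e+11 · 0.6409 ≈ 4.996e+11 m = 3.34 AU.
(b) rₐ = a(1 + e) = 7.79566e+11 · (1 + 0.3591) = 7.79566e+11 · 1.3591 ≈ 1.06e+12 m = 7.082 AU.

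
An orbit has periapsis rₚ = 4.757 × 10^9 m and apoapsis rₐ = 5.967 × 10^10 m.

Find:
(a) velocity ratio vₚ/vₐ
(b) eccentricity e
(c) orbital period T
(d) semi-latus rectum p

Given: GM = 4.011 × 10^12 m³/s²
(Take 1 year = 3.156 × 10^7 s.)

(a) Conservation of angular momentum (rₚvₚ = rₐvₐ) gives vₚ/vₐ = rₐ/rₚ = 5.967e+10/4.757e+09 ≈ 12.54
(b) e = (rₐ − rₚ)/(rₐ + rₚ) = (5.967e+10 − 4.757e+09)/(5.967e+10 + 4.757e+09) ≈ 0.8523
(c) With a = (rₚ + rₐ)/2 = 3.22135e+10 m, T = 2π √(a³/GM) = 2π √((3.22135e+10)³/4.011e+12) s ≈ 1.814e+10 s
(d) From a = (rₚ + rₐ)/2 = 3.22135e+10 m and e = (rₐ − rₚ)/(rₐ + rₚ) = 0.852329, p = a(1 − e²) = 3.22135e+10 · (1 − (0.852329)²) ≈ 8.812e+09 m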